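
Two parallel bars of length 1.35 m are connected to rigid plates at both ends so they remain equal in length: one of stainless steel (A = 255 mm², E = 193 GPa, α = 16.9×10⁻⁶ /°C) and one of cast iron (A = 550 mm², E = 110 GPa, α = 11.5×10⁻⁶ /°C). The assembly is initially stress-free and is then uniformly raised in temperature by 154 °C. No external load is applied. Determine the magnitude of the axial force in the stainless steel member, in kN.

Both members must finish at the same length. With the larger α, the stainless steel tends to over-expand; the plates restrain it, putting the stainless steel in compression and the cast iron in tension. With no external load the two internal forces are equal and opposite, magnitude P.
Equating the net (thermal + elastic) strains gives |α₁ − α₂|·ΔT = P·[1/(A₁E₁) + 1/(A₂E₂)].
|α₁ − α₂|·ΔT = 5.4×10⁻⁶ × 154 = 0.0008316.
1/(A₁E₁) + 1/(A₂E₂) = 1/(255×193×10³) + 1/(550×110×10³) = 3.685×10⁻⁸ N⁻¹.
P = 0.0008316 / 3.685×10⁻⁸ = 22570 N = 22.57 kN.

P ≈ 22.6 kN (compressive in the stainless steel)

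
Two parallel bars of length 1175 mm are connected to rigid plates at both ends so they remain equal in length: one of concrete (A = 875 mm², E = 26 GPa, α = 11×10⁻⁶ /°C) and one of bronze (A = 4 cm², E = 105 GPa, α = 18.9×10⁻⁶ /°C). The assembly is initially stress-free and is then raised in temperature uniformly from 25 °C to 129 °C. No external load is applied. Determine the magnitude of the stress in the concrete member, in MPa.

σ ≈ 13.9 MPa (tensile)

The bronze has the larger α, so on heating it would change length more than the concrete if both were free. The rigid plates force a common final length, so the bronze is put into compression and the concrete into tension, with equal and opposite forces P (no external load).
Equating the net (thermal + elastic) strains gives |α₁ − α₂|·ΔT = P·[1/(A₁E₁) + 1/(A₂E₂)].
|α₁ − α₂|·ΔT = 7.9×10⁻⁶ × 104 = 0.0008216.
1/(A₁E₁) + 1/(A₂E₂) = 1/(875×26×10³) + 1/(400×105×10³) = 6.777×10⁻⁸ N⁻¹.
So P = 0.0008216 / 6.777×10⁻⁸ = 12.12 kN.
σ_{concrete} = P/A₁ = 12120/875 = 13.86 MPa, tensile.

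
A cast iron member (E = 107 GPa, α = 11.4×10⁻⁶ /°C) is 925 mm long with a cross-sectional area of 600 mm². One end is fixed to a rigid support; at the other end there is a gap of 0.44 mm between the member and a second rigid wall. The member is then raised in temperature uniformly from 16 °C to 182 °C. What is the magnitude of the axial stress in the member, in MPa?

σ ≈ 152 MPa (compressive)

If the wall were absent the member would grow by αΔT L = 11.4×10⁻⁶ × 166 × 925 = 1.75 mm.
This exceeds the 0.44 mm gap, so the wall pushes back. The portion of expansion that must be recovered elastically is δ_free − gap = 1.75 − 0.44 = 1.31 mm.
That suppressed elongation corresponds to σ = E·Δ/L = 107×10³ × 1.31/925 = 151.6 MPa.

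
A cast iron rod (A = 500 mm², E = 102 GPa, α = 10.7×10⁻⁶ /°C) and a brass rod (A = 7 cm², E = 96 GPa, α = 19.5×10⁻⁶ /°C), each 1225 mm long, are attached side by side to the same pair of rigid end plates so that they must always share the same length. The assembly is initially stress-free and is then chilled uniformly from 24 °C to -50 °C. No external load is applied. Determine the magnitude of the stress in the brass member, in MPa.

Both members must finish at the same length. With the larger α, the brass tends to over-contract; the plates restrain it, putting the brass in tension and the cast iron in compression. With no external load the two internal forces are equal and opposite, magnitude P.
Setting the final lengths equal and cancelling L: (α₁ − α₂)ΔT = P/(A₁E₁) + P/(A₂E₂).
|α₁ − α₂|·ΔT = 8.8×10⁻⁶ × 74 = 0.0006512.
1/(A₁E₁) + 1/(A₂E₂) = 1/(500×102×10³) + 1/(700×96×10³) = 3.449×10⁻⁸ N⁻¹.
So P = 0.0006512 / 3.449×10⁻⁸ = 18.88 kN.
σ_{brass} = P/A₂ = 18880/700 = 26.97 MPa, tensile.

σ ≈ 27 MPa (tensile)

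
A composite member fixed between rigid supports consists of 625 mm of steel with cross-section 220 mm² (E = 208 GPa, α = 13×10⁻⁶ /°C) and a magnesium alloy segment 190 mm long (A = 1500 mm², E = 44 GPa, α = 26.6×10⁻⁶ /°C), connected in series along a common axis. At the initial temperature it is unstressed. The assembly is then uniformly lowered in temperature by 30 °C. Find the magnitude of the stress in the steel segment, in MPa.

σ ≈ 109 MPa (tensile)

If the supports were absent, the total length change would be Σ αᵢΔT Lᵢ = 13×10⁻⁶×30×625 + 26.6×10⁻⁶×30×190 = 0.3954 mm.
Since the ends are fixed, an axial force P builds up, equal in every segment, with P · Σ Lᵢ/(AᵢEᵢ) = δ_free.
The series flexibility is Σ Lᵢ/(AᵢEᵢ) = 625/(220×208×10³) + 190/(1500×44×10³) = 1.654×10⁻⁵ mm/N.
P = 0.3954 / 1.654×10⁻⁵ = 23910 N = 23.91 kN, tensile.
σ_{steel} = P / A = 23910 / 220 = 108.7 MPa.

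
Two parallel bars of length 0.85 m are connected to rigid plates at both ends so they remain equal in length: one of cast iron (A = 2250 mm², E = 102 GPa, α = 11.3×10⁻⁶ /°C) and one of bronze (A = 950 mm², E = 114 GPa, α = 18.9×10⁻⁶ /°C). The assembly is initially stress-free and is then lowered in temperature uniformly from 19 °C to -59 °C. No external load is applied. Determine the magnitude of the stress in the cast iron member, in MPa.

σ ≈ 19.4 MPa (compressive)

Both members must finish at the same length. With the larger α, the bronze tends to over-contract; the plates restrain it, putting the bronze in tension and the cast iron in compression. With no external load the two internal forces are equal and opposite, magnitude P.
Compatibility of the two members (thermal + elastic change equal): (α₁ − α₂)ΔT = P·[1/(A₁E₁) + 1/(A₂E₂)].
|α₁ − α₂|·ΔT = 7.6×10⁻⁶ × 78 = 0.0005928.
1/(A₁E₁) + 1/(A₂E₂) = 1/(2250×102×10³) + 1/(950×114×10³) = 1.359×10⁻⁸ N⁻¹.
P = 0.0005928 / 1.359×10⁻⁸ = 43620 N = 43.62 kN.
σ_{cast iron} = P/A₁ = 43620/2250 = 19.39 MPa, compressive.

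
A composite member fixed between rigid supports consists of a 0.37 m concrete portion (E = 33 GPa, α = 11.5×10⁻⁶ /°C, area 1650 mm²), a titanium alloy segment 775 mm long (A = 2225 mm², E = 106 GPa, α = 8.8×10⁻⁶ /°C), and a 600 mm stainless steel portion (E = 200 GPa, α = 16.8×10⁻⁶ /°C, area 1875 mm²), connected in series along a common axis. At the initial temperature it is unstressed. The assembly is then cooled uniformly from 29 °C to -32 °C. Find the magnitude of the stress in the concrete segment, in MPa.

σ ≈ 67 MPa (tensile)

With the walls removed the bar would change length by δ_free = Σ αᵢΔT Lᵢ = 11.5×10⁻⁶×61×370 + 8.8×10⁻⁶×61×775 + 16.8×10⁻⁶×61×600 = 1.29 mm.
The walls prevent any net length change, so an axial force P (same in every segment) develops. Compatibility: P · Σ Lᵢ/(AᵢEᵢ) = δ_free.
The series flexibility is Σ Lᵢ/(AᵢEᵢ) = 370/(1650×33×10³) + 775/(2225×106×10³) + 600/(1875×200×10³) = 1.168×10⁻⁵ mm/N.
P = 1.29 / 1.168×10⁻⁵ = 110500 N = 110.5 kN, tensile.
σ_{concrete} = P / A = 110500 / 1650 = 66.95 MPa.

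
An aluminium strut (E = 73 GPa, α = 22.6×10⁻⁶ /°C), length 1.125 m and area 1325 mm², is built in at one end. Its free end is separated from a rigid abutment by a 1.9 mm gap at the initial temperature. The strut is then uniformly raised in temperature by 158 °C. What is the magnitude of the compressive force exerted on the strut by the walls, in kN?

P ≈ 182 kN

Unrestrained expansion: δ_free = αΔT L = 22.6×10⁻⁶ × 158 × 1125 = 4.017 mm.
After closing the 1.9 mm clearance, 4.017 − 1.9 = 2.117 mm of expansion remains to be suppressed by the wall.
So σ = E(δ_free − g)/L = 73×10³ × 2.117/1125 = 137.4 MPa.
Force on the wall = σA = 137.4 × 1325 mm² = 182 kN.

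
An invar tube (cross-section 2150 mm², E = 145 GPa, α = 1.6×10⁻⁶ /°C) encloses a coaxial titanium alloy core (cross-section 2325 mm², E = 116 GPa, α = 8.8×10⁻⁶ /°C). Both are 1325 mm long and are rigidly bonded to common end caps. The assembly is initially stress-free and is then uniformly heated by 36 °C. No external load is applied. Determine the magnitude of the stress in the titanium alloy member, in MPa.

σ ≈ 16.1 MPa (compressive)

Equilibrium of a rigid end plate with no external load gives equal and opposite internal forces ±P in the two members. Since α_{titanium alloy} > α_{invar}, heating drives the titanium alloy into compression and the invar into tension.
Compatibility of the two members (thermal + elastic change equal): (α₁ − α₂)ΔT = P·[1/(A₁E₁) + 1/(A₂E₂)].
|α₁ − α₂|·ΔT = 7.2×10⁻⁶ × 36 = 0.0002592.
1/(A₁E₁) + 1/(A₂E₂) = 1/(2150×145×10³) + 1/(2325×116×10³) = 6.916×10⁻⁹ N⁻¹.
P = 0.0002592 / 6.916×10⁻⁹ = 37480 N = 37.48 kN.
σ_{titanium alloy} = P/A₂ = 37480/2325 = 16.12 MPa, compressive.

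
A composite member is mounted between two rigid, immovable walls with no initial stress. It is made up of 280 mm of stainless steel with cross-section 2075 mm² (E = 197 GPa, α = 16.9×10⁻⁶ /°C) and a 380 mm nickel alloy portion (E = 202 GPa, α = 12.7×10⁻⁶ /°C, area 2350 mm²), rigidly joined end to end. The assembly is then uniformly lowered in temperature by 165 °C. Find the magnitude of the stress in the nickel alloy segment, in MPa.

With the walls removed the bar would change length by δ_free = Σ αᵢΔT Lᵢ = 16.9×10⁻⁶×165×280 + 12.7×10⁻⁶×165×380 = 1.577 mm.
Since the ends are fixed, an axial force P builds up, equal in every segment, with P · Σ Lᵢ/(AᵢEᵢ) = δ_free.
The series flexibility is Σ Lᵢ/(AᵢEᵢ) = 280/(2075×197×10³) + 380/(2350×202×10³) = 1.485×10⁻⁶ mm/N.
P = 1.577 / 1.485×10⁻⁶ = 1.062×10⁶ N = 1062 kN, tensile.
σ_{nickel alloy} = P / A = 1.062×10⁶ / 2350 = 451.8 MPa.

σ ≈ 452 MPa (tensile)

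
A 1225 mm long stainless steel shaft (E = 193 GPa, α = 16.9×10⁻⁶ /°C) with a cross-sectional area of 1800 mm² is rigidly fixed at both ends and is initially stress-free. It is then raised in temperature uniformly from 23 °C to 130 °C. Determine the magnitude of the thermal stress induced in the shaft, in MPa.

σ ≈ 349 MPa (compressive)

With length fixed, the mechanical strain must cancel the thermal strain αΔT = 16.9×10⁻⁶ × 107 = 1808.3×10⁻⁶.
Hence σ = E·αΔT = 193×10³ × 1808.3×10⁻⁶ = 349 MPa, compressive.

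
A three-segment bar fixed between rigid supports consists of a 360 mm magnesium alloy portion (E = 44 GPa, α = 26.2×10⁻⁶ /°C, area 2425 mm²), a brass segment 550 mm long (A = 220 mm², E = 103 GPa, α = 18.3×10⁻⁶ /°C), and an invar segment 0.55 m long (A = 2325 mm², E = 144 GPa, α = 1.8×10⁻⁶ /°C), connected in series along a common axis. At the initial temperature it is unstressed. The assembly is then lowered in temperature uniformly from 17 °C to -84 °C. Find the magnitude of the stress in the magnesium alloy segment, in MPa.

If the supports were absent, the total length change would be Σ αᵢΔT Lᵢ = 26.2×10⁻⁶×101×360 + 18.3×10⁻⁶×101×550 + 1.8×10⁻⁶×101×550 = 2.069 mm.
The walls prevent any net length change, so an axial force P (same in every segment) develops. Compatibility: P · Σ Lᵢ/(AᵢEᵢ) = δ_free.
The series flexibility is Σ Lᵢ/(AᵢEᵢ) = 360/(2425×44×10³) + 550/(220×103×10³) + 550/(2325×144×10³) = 2.929×10⁻⁵ mm/N.
Hence P = δ_free / Σ(L/AE) = 2.069/2.929×10⁻⁵ = 70.65 kN (tensile).
σ_{magnesium alloy} = P / A = 70650 / 2425 = 29.13 MPa.

σ ≈ 29.1 MPa (tensile)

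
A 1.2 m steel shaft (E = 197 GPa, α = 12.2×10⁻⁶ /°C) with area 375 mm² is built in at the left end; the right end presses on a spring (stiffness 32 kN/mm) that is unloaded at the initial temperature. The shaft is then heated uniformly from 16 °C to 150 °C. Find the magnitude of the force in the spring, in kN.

If the spring were absent the shaft would lengthen by αΔT L = 12.2×10⁻⁶ × 134 × 1200 = 1.962 mm.
Let P be the compressive force at the spring. The shaft shortens elastically by PL/(AE) and the spring compresses by P/k; together these equal δ_free.
So P = δ_free / [L/(AE) + 1/k] = 1.962 / [ 1200/(375×197×10³) + 1/(32×10³) ].
P = 1.962 / 4.749×10⁻⁵ = 41310 N.

P ≈ 41.3 kN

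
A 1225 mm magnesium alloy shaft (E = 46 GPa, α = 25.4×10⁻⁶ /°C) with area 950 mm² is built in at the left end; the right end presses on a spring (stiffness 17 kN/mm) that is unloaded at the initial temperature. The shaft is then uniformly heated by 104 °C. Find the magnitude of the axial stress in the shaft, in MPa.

σ ≈ 39.2 MPa (compressive)

If the spring were absent the shaft would lengthen by αΔT L = 25.4×10⁻⁶ × 104 × 1225 = 3.236 mm.
Let P be the compressive force at the spring. The shaft shortens elastically by PL/(AE) and the spring compresses by P/k; together these equal δ_free.
So P = δ_free / [L/(AE) + 1/k] = 3.236 / [ 1225/(950×46×10³) + 1/(17×10³) ].
P = 3.236 / 8.686×10⁻⁵ = 37260 N.
σ = P/A = 37260/950 = 39.22 MPa.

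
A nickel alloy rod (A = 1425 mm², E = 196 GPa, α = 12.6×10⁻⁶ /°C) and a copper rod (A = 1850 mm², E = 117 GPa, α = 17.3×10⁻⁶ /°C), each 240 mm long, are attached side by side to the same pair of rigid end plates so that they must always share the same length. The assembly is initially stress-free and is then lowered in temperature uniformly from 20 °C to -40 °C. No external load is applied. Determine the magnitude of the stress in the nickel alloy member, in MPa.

σ ≈ 24.1 MPa (compressive)

Equilibrium of a rigid end plate with no external load gives equal and opposite internal forces ±P in the two members. Since α_{copper} > α_{nickel alloy}, cooling drives the copper into tension and the nickel alloy into compression.
Setting the final lengths equal and cancelling L: (α₁ − α₂)ΔT = P/(A₁E₁) + P/(A₂E₂).
|α₁ − α₂|·ΔT = 4.7×10⁻⁶ × 60 = 0.000282.
1/(A₁E₁) + 1/(A₂E₂) = 1/(1425×196×10³) + 1/(1850×117×10³) = 8.2×10⁻⁹ N⁻¹.
So P = 0.000282 / 8.2×10⁻⁹ = 34.39 kN.
σ_{nickel alloy} = P/A₁ = 34390/1425 = 24.13 MPa, compressive.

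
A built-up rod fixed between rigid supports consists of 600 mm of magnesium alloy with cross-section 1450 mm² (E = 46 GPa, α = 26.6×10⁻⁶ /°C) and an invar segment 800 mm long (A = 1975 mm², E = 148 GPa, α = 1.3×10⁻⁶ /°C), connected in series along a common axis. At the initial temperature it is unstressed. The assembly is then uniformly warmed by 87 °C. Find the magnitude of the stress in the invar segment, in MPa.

Free thermal expansion of the whole bar: Σ αᵢΔT Lᵢ = 26.6×10⁻⁶×87×600 + 1.3×10⁻⁶×87×800 = 1.479 mm.
The rigid supports impose zero overall length change; the single axial force P common to all segments must satisfy P Σ Lᵢ/(AᵢEᵢ) = δ_free.
Σ Lᵢ/(AᵢEᵢ) = 600/(1450×46×10³) + 800/(1975×148×10³) = 1.173×10⁻⁵ mm/N.
Hence P = δ_free / Σ(L/AE) = 1.479/1.173×10⁻⁵ = 126.1 kN (compressive).
σ_{invar} = P / A = 126100 / 1975 = 63.83 MPa.

σ ≈ 63.8 MPa (compressive)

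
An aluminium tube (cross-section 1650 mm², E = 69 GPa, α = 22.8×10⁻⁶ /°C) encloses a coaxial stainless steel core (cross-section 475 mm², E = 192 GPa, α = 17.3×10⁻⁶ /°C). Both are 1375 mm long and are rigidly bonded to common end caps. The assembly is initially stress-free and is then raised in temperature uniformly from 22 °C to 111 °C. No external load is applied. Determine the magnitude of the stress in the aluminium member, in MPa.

Both members must finish at the same length. With the larger α, the aluminium tends to over-expand; the plates restrain it, putting the aluminium in compression and the stainless steel in tension. With no external load the two internal forces are equal and opposite, magnitude P.
Equating the net (thermal + elastic) strains gives |α₁ − α₂|·ΔT = P·[1/(A₁E₁) + 1/(A₂E₂)].
|α₁ − α₂|·ΔT = 5.5×10⁻⁶ × 89 = 0.0004895.
1/(A₁E₁) + 1/(A₂E₂) = 1/(1650×69×10³) + 1/(475×192×10³) = 1.975×10⁻⁸ N⁻¹.
So P = 0.0004895 / 1.975×10⁻⁸ = 24.79 kN.
σ_{aluminium} = P/A₁ = 24790/1650 = 15.02 MPa, compressive.

σ ≈ 15 MPa (compressive)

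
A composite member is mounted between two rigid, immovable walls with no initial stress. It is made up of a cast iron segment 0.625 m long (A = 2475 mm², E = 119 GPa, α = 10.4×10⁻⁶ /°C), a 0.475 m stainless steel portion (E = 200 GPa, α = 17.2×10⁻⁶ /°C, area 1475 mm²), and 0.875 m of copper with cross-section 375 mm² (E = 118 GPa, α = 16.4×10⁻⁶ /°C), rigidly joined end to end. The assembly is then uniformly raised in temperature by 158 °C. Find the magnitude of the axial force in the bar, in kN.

P ≈ 195 kN (compressive)

Free thermal expansion of the whole bar: Σ αᵢΔT Lᵢ = 10.4×10⁻⁶×158×625 + 17.2×10⁻⁶×158×475 + 16.4×10⁻⁶×158×875 = 4.585 mm.
Since the ends are fixed, an axial force P builds up, equal in every segment, with P · Σ Lᵢ/(AᵢEᵢ) = δ_free.
Σ Lᵢ/(AᵢEᵢ) = 625/(2475×119×10³) + 475/(1475×200×10³) + 875/(375×118×10³) = 2.351×10⁻⁵ mm/N.
Hence P = δ_free / Σ(L/AE) = 4.585/2.351×10⁻⁵ = 195.1 kN (compressive).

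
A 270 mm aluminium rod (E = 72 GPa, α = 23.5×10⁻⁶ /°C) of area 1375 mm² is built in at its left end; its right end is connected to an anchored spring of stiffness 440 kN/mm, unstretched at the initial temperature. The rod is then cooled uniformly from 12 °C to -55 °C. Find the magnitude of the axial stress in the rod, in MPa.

σ ≈ 61.8 MPa (tensile)

Free thermal contraction: δ_free = αΔT L = 23.5×10⁻⁶ × 67 × 270 = 0.4251 mm.
With a force P in the spring, the elastic change of the rod is PL/(AE) and that of the spring is P/k; compatibility requires their sum to equal δ_free.
P [ L/(AE) + 1/k ] = δ_free → P [ 270/(1375×72×10³) + 1/(440×10³) ] = 0.4251.
P = 0.4251 / 5×10⁻⁶ = 85020 N.
σ = P/A = 85020/1375 = 61.83 MPa.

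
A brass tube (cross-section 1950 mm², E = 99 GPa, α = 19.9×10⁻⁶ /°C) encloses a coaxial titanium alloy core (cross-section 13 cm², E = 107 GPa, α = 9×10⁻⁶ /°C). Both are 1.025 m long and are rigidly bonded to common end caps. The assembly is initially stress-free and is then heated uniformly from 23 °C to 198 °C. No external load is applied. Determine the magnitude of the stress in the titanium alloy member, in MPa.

σ ≈ 119 MPa (tensile)

Both members must finish at the same length. With the larger α, the brass tends to over-expand; the plates restrain it, putting the brass in compression and the titanium alloy in tension. With no external load the two internal forces are equal and opposite, magnitude P.
Equating the net (thermal + elastic) strains gives |α₁ − α₂|·ΔT = P·[1/(A₁E₁) + 1/(A₂E₂)].
|α₁ − α₂|·ΔT = 10.9×10⁻⁶ × 175 = 0.001907.
1/(A₁E₁) + 1/(A₂E₂) = 1/(1950×99×10³) + 1/(1300×107×10³) = 1.237×10⁻⁸ N⁻¹.
So P = 0.001907 / 1.237×10⁻⁸ = 154.2 kN.
σ_{titanium alloy} = P/A₂ = 154200/1300 = 118.6 MPa, tensile.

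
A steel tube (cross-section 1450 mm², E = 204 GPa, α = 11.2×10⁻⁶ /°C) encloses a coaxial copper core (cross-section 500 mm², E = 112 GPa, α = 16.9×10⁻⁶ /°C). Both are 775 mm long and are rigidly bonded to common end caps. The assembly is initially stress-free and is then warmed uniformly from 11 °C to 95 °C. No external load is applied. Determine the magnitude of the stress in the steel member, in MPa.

σ ≈ 15.5 MPa (tensile)

Equilibrium of a rigid end plate with no external load gives equal and opposite internal forces ±P in the two members. Since α_{copper} > α_{steel}, heating drives the copper into compression and the steel into tension.
Setting the final lengths equal and cancelling L: (α₁ − α₂)ΔT = P/(A₁E₁) + P/(A₂E₂).
|α₁ − α₂|·ΔT = 5.7×10⁻⁶ × 84 = 0.0004788.
1/(A₁E₁) + 1/(A₂E₂) = 1/(1450×204×10³) + 1/(500×112×10³) = 2.124×10⁻⁸ N⁻¹.
P = 0.0004788 / 2.124×10⁻⁸ = 22540 N = 22.54 kN.
σ_{steel} = P/A₁ = 22540/1450 = 15.55 MPa, tensile.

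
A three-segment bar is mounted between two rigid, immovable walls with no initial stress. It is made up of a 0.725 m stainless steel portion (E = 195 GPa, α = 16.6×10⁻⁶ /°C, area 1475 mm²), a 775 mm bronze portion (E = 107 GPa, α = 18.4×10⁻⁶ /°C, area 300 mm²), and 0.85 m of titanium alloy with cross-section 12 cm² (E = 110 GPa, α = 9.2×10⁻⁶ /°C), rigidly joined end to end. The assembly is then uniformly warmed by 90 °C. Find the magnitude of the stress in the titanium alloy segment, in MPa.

With the walls removed the bar would change length by δ_free = Σ αᵢΔT Lᵢ = 16.6×10⁻⁶×90×725 + 18.4×10⁻⁶×90×775 + 9.2×10⁻⁶×90×850 = 3.07 mm.
Since the ends are fixed, an axial force P builds up, equal in every segment, with P · Σ Lᵢ/(AᵢEᵢ) = δ_free.
Σ Lᵢ/(AᵢEᵢ) = 725/(1475×195×10³) + 775/(300×107×10³) + 850/(1200×110×10³) = 3.31×10⁻⁵ mm/N.
Hence P = δ_free / Σ(L/AE) = 3.07/3.31×10⁻⁵ = 92.75 kN (compressive).
σ_{titanium alloy} = P / A = 92750 / 1200 = 77.29 MPa.

σ ≈ 77.3 MPa (compressive)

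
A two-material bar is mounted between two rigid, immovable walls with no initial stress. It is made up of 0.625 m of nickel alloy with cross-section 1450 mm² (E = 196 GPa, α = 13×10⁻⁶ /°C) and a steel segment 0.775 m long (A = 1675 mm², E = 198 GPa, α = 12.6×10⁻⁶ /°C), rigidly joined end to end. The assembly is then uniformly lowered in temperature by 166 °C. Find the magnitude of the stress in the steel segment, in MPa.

With the walls removed the bar would change length by δ_free = Σ αᵢΔT Lᵢ = 13×10⁻⁶×166×625 + 12.6×10⁻⁶×166×775 = 2.97 mm.
The walls prevent any net length change, so an axial force P (same in every segment) develops. Compatibility: P · Σ Lᵢ/(AᵢEᵢ) = δ_free.
Σ Lᵢ/(AᵢEᵢ) = 625/(1450×196×10³) + 775/(1675×198×10³) = 4.536×10⁻⁶ mm/N.
So P = 2.97 / 4.536×10⁻⁶ = 654.7 kN, tensile.
σ_{steel} = P / A = 654700 / 1675 = 390.9 MPa.

σ ≈ 391 MPa (tensile)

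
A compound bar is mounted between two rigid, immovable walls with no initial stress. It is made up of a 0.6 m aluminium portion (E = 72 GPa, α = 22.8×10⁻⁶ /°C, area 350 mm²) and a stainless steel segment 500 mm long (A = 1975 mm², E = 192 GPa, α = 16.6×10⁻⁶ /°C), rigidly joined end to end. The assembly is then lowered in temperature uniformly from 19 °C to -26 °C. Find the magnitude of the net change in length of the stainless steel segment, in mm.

|ΔL| ≈ 0.322 mm

Free thermal contraction of the whole bar: Σ αᵢΔT Lᵢ = 22.8×10⁻⁶×45×600 + 16.6×10⁻⁶×45×500 = 0.9891 mm.
The walls prevent any net length change, so an axial force P (same in every segment) develops. Compatibility: P · Σ Lᵢ/(AᵢEᵢ) = δ_free.
The series flexibility is Σ Lᵢ/(AᵢEᵢ) = 600/(350×72×10³) + 500/(1975×192×10³) = 2.513×10⁻⁵ mm/N.
P = 0.9891 / 2.513×10⁻⁵ = 39360 N = 39.36 kN, tensile.
For the stainless steel segment, free thermal change = 16.6×10⁻⁶×45×500 = 0.3735 mm and elastic change from P = 39360×500/(1975×192×10³) = 0.0519 mm; these oppose, so the net change is 0.322 mm (segment shortens).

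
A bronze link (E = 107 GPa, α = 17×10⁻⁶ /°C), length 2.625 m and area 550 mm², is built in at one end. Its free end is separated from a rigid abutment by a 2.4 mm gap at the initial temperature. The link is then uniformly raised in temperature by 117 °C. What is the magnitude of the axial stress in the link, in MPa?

σ ≈ 115 MPa (compressive)

Free thermal elongation = αΔT L = 17×10⁻⁶ × 117 × 2625 = 5.221 mm.
This exceeds the 2.4 mm gap, so the wall pushes back. The portion of expansion that must be recovered elastically is δ_free − gap = 5.221 − 2.4 = 2.821 mm.
Compatibility: PL/(AE) = 2.821 mm, so σ = P/A = E × (2.821/2625) = 115 MPa.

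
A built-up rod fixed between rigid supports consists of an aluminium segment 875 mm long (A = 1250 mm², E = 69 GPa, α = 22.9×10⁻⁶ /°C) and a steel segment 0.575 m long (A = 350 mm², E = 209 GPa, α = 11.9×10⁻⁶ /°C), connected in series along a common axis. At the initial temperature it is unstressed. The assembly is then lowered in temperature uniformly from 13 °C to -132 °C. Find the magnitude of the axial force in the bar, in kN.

With the walls removed the bar would change length by δ_free = Σ αᵢΔT Lᵢ = 22.9×10⁻⁶×145×875 + 11.9×10⁻⁶×145×575 = 3.898 mm.
The rigid supports impose zero overall length change; the single axial force P common to all segments must satisfy P Σ Lᵢ/(AᵢEᵢ) = δ_free.
Σ Lᵢ/(AᵢEᵢ) = 875/(1250×69×10³) + 575/(350×209×10³) = 1.801×10⁻⁵ mm/N.
P = 3.898 / 1.801×10⁻⁵ = 216500 N = 216.5 kN, tensile.

P ≈ 216 kN (tensile)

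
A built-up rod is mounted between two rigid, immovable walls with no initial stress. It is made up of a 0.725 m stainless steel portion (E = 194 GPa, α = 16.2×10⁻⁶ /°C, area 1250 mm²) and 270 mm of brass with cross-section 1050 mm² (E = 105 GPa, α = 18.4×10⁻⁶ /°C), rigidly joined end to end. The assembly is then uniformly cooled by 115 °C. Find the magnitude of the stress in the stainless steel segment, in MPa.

Free thermal contraction of the whole bar: Σ αᵢΔT Lᵢ = 16.2×10⁻⁶×115×725 + 18.4×10⁻⁶×115×270 = 1.922 mm.
The rigid supports impose zero overall length change; the single axial force P common to all segments must satisfy P Σ Lᵢ/(AᵢEᵢ) = δ_free.
The series flexibility is Σ Lᵢ/(AᵢEᵢ) = 725/(1250×194×10³) + 270/(1050×105×10³) = 5.439×10⁻⁶ mm/N.
So P = 1.922 / 5.439×10⁻⁶ = 353.4 kN, tensile.
σ_{stainless steel} = P / A = 353400 / 1250 = 282.7 MPa.

σ ≈ 283 MPa (tensile)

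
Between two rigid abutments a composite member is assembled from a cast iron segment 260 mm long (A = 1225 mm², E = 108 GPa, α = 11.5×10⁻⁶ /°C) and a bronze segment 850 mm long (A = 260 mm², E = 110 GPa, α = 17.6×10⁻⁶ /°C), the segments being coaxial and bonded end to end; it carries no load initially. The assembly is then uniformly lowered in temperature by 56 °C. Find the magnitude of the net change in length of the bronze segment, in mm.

|ΔL| ≈ 0.105 mm

With the walls removed the bar would change length by δ_free = Σ αᵢΔT Lᵢ = 11.5×10⁻⁶×56×260 + 17.6×10⁻⁶×56×850 = 1.005 mm.
Since the ends are fixed, an axial force P builds up, equal in every segment, with P · Σ Lᵢ/(AᵢEᵢ) = δ_free.
Σ Lᵢ/(AᵢEᵢ) = 260/(1225×108×10³) + 850/(260×110×10³) = 3.169×10⁻⁵ mm/N.
Hence P = δ_free / Σ(L/AE) = 1.005/3.169×10⁻⁵ = 31.72 kN (tensile).
For the bronze segment, free thermal change = 17.6×10⁻⁶×56×850 = 0.8378 mm and elastic change from P = 31720×850/(260×110×10³) = 0.9429 mm; these oppose, so the net change is 0.105 mm (segment lengthens).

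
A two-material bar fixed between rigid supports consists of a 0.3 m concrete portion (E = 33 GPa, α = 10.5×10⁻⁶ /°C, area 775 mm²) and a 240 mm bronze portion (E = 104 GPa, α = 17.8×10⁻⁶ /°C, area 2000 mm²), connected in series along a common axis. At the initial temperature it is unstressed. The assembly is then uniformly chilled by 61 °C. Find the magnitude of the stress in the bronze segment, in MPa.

If the supports were absent, the total length change would be Σ αᵢΔT Lᵢ = 10.5×10⁻⁶×61×300 + 17.8×10⁻⁶×61×240 = 0.4527 mm.
The rigid supports impose zero overall length change; the single axial force P common to all segments must satisfy P Σ Lᵢ/(AᵢEᵢ) = δ_free.
The series flexibility is Σ Lᵢ/(AᵢEᵢ) = 300/(775×33×10³) + 240/(2000×104×10³) = 1.288×10⁻⁵ mm/N.
So P = 0.4527 / 1.288×10⁻⁵ = 35.14 kN, tensile.
σ_{bronze} = P / A = 35140 / 2000 = 17.57 MPa.

σ ≈ 17.6 MPa (tensile)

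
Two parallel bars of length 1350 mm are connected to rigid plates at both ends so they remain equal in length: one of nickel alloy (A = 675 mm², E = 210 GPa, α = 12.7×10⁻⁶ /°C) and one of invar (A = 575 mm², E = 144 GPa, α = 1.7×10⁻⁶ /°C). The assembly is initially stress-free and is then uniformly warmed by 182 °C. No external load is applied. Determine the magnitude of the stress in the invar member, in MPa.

Equilibrium of a rigid end plate with no external load gives equal and opposite internal forces ±P in the two members. Since α_{nickel alloy} > α_{invar}, heating drives the nickel alloy into compression and the invar into tension.
Setting the final lengths equal and cancelling L: (α₁ − α₂)ΔT = P/(A₁E₁) + P/(A₂E₂).
|α₁ − α₂|·ΔT = 11×10⁻⁶ × 182 = 0.002002.
1/(A₁E₁) + 1/(A₂E₂) = 1/(675×210×10³) + 1/(575×144×10³) = 1.913×10⁻⁸ N⁻¹.
P = 0.002002 / 1.913×10⁻⁸ = 104600 N = 104.6 kN.
σ_{invar} = P/A₂ = 104600/575 = 182 MPa, tensile.

σ ≈ 182 MPa (tensile)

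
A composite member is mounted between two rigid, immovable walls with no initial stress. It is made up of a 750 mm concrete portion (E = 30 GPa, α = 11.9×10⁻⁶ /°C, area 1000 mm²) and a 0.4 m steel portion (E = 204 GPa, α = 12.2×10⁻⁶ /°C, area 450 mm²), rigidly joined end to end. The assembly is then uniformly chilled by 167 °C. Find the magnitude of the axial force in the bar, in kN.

Free thermal contraction of the whole bar: Σ αᵢΔT Lᵢ = 11.9×10⁻⁶×167×750 + 12.2×10⁻⁶×167×400 = 2.305 mm.
Since the ends are fixed, an axial force P builds up, equal in every segment, with P · Σ Lᵢ/(AᵢEᵢ) = δ_free.
Σ Lᵢ/(AᵢEᵢ) = 750/(1000×30×10³) + 400/(450×204×10³) = 2.936×10⁻⁵ mm/N.
Hence P = δ_free / Σ(L/AE) = 2.305/2.936×10⁻⁵ = 78.53 kN (tensile).

P ≈ 78.5 kN (tensile)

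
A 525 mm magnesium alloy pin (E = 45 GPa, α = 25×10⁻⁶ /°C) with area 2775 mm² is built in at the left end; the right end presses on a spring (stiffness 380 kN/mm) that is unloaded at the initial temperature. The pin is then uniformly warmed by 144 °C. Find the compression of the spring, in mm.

The unrestrained thermal change is αΔT L = 25×10⁻⁶ × 144 × 525 = 1.89 mm.
With a force P in the spring, the elastic change of the pin is PL/(AE) and that of the spring is P/k; compatibility requires their sum to equal δ_free.
P [ L/(AE) + 1/k ] = δ_free → P [ 525/(2775×45×10³) + 1/(380×10³) ] = 1.89.
P = 1.89 / 6.836×10⁻⁶ = 276500 N.
Spring compression = P/k = 276500/(380×10³) = 0.7276 mm.

δ ≈ 0.728 mm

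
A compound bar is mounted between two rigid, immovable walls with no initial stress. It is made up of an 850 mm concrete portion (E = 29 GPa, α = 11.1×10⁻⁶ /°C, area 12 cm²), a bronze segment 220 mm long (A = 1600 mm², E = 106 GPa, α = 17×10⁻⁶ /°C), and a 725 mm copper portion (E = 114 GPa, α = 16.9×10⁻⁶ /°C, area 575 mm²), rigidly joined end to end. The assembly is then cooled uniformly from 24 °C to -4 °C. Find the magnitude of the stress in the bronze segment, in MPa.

Free thermal contraction of the whole bar: Σ αᵢΔT Lᵢ = 11.1×10⁻⁶×28×850 + 17×10⁻⁶×28×220 + 16.9×10⁻⁶×28×725 = 0.712 mm.
The walls prevent any net length change, so an axial force P (same in every segment) develops. Compatibility: P · Σ Lᵢ/(AᵢEᵢ) = δ_free.
The series flexibility is Σ Lᵢ/(AᵢEᵢ) = 850/(1200×29×10³) + 220/(1600×106×10³) + 725/(575×114×10³) = 3.678×10⁻⁵ mm/N.
So P = 0.712 / 3.678×10⁻⁵ = 19.36 kN, tensile.
σ_{bronze} = P / A = 19360 / 1600 = 12.1 MPa.

σ ≈ 12.1 MPa (tensile)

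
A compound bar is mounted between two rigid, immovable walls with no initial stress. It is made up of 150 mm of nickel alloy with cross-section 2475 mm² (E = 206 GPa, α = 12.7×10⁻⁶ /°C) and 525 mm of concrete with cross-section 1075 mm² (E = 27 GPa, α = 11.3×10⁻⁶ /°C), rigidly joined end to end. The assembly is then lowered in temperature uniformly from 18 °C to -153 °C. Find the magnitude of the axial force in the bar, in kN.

P ≈ 72.9 kN (tensile)

With the walls removed the bar would change length by δ_free = Σ αᵢΔT Lᵢ = 12.7×10⁻⁶×171×150 + 11.3×10⁻⁶×171×525 = 1.34 mm.
The rigid supports impose zero overall length change; the single axial force P common to all segments must satisfy P Σ Lᵢ/(AᵢEᵢ) = δ_free.
The series flexibility is Σ Lᵢ/(AᵢEᵢ) = 150/(2475×206×10³) + 525/(1075×27×10³) = 1.838×10⁻⁵ mm/N.
Hence P = δ_free / Σ(L/AE) = 1.34/1.838×10⁻⁵ = 72.91 kN (tensile).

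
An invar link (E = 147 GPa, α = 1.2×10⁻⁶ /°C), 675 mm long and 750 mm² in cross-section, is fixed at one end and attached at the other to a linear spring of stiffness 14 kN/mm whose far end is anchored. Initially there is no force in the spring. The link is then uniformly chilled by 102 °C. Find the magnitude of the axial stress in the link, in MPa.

σ ≈ 1.42 MPa (tensile)

The unrestrained thermal change is αΔT L = 1.2×10⁻⁶ × 102 × 675 = 0.08262 mm.
Let P be the tensile force in the spring. The link extends elastically by PL/(AE) and the spring stretches by P/k; together these equal δ_free.
So P = δ_free / [L/(AE) + 1/k] = 0.08262 / [ 675/(750×147×10³) + 1/(14×10³) ].
P = 0.08262 / 7.755×10⁻⁵ = 1065 N.
σ = P/A = 1065/750 = 1.42 MPa.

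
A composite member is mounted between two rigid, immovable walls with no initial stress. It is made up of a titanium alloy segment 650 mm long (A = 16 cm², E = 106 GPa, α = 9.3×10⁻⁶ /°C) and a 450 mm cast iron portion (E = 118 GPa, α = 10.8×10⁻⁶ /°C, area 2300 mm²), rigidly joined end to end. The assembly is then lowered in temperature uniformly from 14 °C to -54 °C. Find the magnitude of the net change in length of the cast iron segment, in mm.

|ΔL| ≈ 0.107 mm

With the walls removed the bar would change length by δ_free = Σ αᵢΔT Lᵢ = 9.3×10⁻⁶×68×650 + 10.8×10⁻⁶×68×450 = 0.7415 mm.
The rigid supports impose zero overall length change; the single axial force P common to all segments must satisfy P Σ Lᵢ/(AᵢEᵢ) = δ_free.
Σ Lᵢ/(AᵢEᵢ) = 650/(1600×106×10³) + 450/(2300×118×10³) = 5.491×10⁻⁶ mm/N.
So P = 0.7415 / 5.491×10⁻⁶ = 135.1 kN, tensile.
For the cast iron segment, free thermal change = 10.8×10⁻⁶×68×450 = 0.3305 mm and elastic change from P = 135100×450/(2300×118×10³) = 0.2239 mm; these oppose, so the net change is 0.107 mm (segment shortens).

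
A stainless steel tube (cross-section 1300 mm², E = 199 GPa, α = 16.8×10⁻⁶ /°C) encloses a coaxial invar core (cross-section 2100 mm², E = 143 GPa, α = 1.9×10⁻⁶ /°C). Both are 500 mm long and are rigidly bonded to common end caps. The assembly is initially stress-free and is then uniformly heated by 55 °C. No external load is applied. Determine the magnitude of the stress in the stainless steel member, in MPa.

σ ≈ 87.6 MPa (compressive)

Both members must finish at the same length. With the larger α, the stainless steel tends to over-expand; the plates restrain it, putting the stainless steel in compression and the invar in tension. With no external load the two internal forces are equal and opposite, magnitude P.
Setting the final lengths equal and cancelling L: (α₁ − α₂)ΔT = P/(A₁E₁) + P/(A₂E₂).
|α₁ − α₂|·ΔT = 14.9×10⁻⁶ × 55 = 0.0008195.
1/(A₁E₁) + 1/(A₂E₂) = 1/(1300×199×10³) + 1/(2100×143×10³) = 7.195×10⁻⁹ N⁻¹.
So P = 0.0008195 / 7.195×10⁻⁹ = 113.9 kN.
σ_{stainless steel} = P/A₁ = 113900/1300 = 87.61 MPa, compressive.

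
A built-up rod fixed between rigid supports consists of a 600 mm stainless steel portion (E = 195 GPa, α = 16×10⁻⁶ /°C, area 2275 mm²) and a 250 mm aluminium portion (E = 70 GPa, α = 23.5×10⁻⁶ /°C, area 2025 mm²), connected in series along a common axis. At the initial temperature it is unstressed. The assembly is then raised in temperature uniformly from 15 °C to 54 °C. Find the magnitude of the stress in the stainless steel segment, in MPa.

σ ≈ 85.1 MPa (compressive)

If the supports were absent, the total length change would be Σ αᵢΔT Lᵢ = 16×10⁻⁶×39×600 + 23.5×10⁻⁶×39×250 = 0.6035 mm.
Since the ends are fixed, an axial force P builds up, equal in every segment, with P · Σ Lᵢ/(AᵢEᵢ) = δ_free.
Σ Lᵢ/(AᵢEᵢ) = 600/(2275×195×10³) + 250/(2025×70×10³) = 3.116×10⁻⁶ mm/N.
Hence P = δ_free / Σ(L/AE) = 0.6035/3.116×10⁻⁶ = 193.7 kN (compressive).
σ_{stainless steel} = P / A = 193700 / 2275 = 85.13 MPa.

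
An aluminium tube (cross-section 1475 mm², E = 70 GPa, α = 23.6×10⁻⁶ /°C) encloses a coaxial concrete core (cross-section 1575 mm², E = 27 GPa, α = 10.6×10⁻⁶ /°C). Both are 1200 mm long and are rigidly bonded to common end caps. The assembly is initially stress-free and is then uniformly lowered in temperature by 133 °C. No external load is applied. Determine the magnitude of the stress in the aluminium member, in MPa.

The aluminium has the larger α, so on cooling it would change length more than the concrete if both were free. The rigid plates force a common final length, so the aluminium is put into tension and the concrete into compression, with equal and opposite forces P (no external load).
Equating the net (thermal + elastic) strains gives |α₁ − α₂|·ΔT = P·[1/(A₁E₁) + 1/(A₂E₂)].
|α₁ − α₂|·ΔT = 13×10⁻⁶ × 133 = 0.001729.
1/(A₁E₁) + 1/(A₂E₂) = 1/(1475×70×10³) + 1/(1575×27×10³) = 3.32×10⁻⁸ N⁻¹.
So P = 0.001729 / 3.32×10⁻⁸ = 52.08 kN.
σ_{aluminium} = P/A₁ = 52080/1475 = 35.31 MPa, tensile.

σ ≈ 35.3 MPa (tensile)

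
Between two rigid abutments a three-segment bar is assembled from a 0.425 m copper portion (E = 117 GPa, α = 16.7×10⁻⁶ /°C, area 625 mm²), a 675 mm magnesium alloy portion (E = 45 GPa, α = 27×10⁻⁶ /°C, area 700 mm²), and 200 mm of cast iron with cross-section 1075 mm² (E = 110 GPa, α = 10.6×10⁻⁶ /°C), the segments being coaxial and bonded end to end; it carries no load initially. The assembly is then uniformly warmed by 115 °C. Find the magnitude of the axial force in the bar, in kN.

P ≈ 109 kN (compressive)

With the walls removed the bar would change length by δ_free = Σ αᵢΔT Lᵢ = 16.7×10⁻⁶×115×425 + 27×10⁻⁶×115×675 + 10.6×10⁻⁶×115×200 = 3.156 mm.
Since the ends are fixed, an axial force P builds up, equal in every segment, with P · Σ Lᵢ/(AᵢEᵢ) = δ_free.
The series flexibility is Σ Lᵢ/(AᵢEᵢ) = 425/(625×117×10³) + 675/(700×45×10³) + 200/(1075×110×10³) = 2.893×10⁻⁵ mm/N.
Hence P = δ_free / Σ(L/AE) = 3.156/2.893×10⁻⁵ = 109.1 kN (compressive).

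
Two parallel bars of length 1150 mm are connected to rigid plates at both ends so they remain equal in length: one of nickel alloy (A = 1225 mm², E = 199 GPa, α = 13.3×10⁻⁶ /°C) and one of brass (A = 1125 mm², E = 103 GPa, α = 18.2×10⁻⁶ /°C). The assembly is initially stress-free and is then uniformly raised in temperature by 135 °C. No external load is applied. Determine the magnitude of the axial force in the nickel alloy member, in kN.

P ≈ 52 kN (tensile in the nickel alloy)

The brass has the larger α, so on heating it would change length more than the nickel alloy if both were free. The rigid plates force a common final length, so the brass is put into compression and the nickel alloy into tension, with equal and opposite forces P (no external load).
Setting the final lengths equal and cancelling L: (α₁ − α₂)ΔT = P/(A₁E₁) + P/(A₂E₂).
|α₁ − α₂|·ΔT = 4.9×10⁻⁶ × 135 = 0.0006615.
1/(A₁E₁) + 1/(A₂E₂) = 1/(1225×199×10³) + 1/(1125×103×10³) = 1.273×10⁻⁸ N⁻¹.
So P = 0.0006615 / 1.273×10⁻⁸ = 51.96 kN.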